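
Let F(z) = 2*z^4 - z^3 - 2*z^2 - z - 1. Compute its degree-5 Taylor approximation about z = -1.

2*(z + 1)^4 - 9*(z + 1)^3 + 13*(z + 1)^2 - 8*(z + 1) + 1

Use the known series and substitute for the argument.
[(z + 1)^0] = 1;  [(z + 1)^1] = -8;  [(z + 1)^2] = 13;  [(z + 1)^3] = -9;  [(z + 1)^4] = 2;  [(z + 1)^5] = 0.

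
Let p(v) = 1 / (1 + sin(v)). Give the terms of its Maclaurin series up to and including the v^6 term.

Use the geometric series for the reciprocal, then substitute.

17*v^6/45 - 61*v^5/120 + 2*v^4/3 - 5*v^3/6 + v^2 - v + 1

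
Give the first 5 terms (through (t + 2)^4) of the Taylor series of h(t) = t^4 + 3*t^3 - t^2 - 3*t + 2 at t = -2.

(t + 2)^4 - 5*(t + 2)^3 + 5*(t + 2)^2 + 5*(t + 2) - 4

Differentiate repeatedly and evaluate at the center.
[(t + 2)^0] = -4;  [(t + 2)^1] = 5;  [(t + 2)^2] = 5;  [(t + 2)^3] = -5;  [(t + 2)^4] = 1.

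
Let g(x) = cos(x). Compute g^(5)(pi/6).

-1/2

The coefficient of (x - pi/6)^5 in the expansion is -1/240, so g^(5)(pi/6) = 5! * (-1/240) = -1/2.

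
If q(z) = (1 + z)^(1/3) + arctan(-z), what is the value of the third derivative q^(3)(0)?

64/27

Add the two expansions coefficient-wise.
The coefficient of z^3 in the expansion is 32/81, so q′′′(0) = 3! * (32/81) = 64/27.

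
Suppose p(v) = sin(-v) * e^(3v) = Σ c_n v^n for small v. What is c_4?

-4

Multiply the two series term by term and collect like powers.
p(0) = 0
p′(0) = -1
p′′(0) = -6
p′′′(0) = -26
p^(4)(0) = -96
The Taylor polynomial is Σ p^(k)(0)/k! · v^k.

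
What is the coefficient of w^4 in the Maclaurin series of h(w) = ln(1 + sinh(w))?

-5/12

Plug the Maclaurin series of the inner function into that of the outer and collect terms.
h(0) = 0
h′(0) = 1
h′′(0) = -1
h′′′(0) = 3
h^(4)(0) = -10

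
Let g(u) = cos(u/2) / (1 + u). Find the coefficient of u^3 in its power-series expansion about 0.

-7/8

Multiply the two series term by term and collect like powers.
g(0) = 1
g′(0) = -1
g′′(0) = 7/4
g′′′(0) = -21/4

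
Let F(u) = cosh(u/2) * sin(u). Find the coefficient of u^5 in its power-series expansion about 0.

-19/1920

Take the Cauchy product of the two expansions.
F(0) = 0
F′(0) = 1
F′′(0) = 0
F′′′(0) = -1/4
F^(4)(0) = 0
F^(5)(0) = -19/16
Dividing each by k! gives the coefficients c_0, ..., c_5.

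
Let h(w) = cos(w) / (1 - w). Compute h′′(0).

Use 1/(1 - r) = Σ r^k on the denominator, then take the Cauchy product.
From the series, [w^2] h = 1/2; multiply by 2! = 2 to get 1.

1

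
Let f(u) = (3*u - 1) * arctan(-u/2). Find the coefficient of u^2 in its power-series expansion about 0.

-3/2

Multiply each power in the prefactor through the base expansion.
f(0) = 0
f′(0) = 1/2
f′′(0) = -3
The Taylor polynomial is Σ f^(k)(0)/k! · u^k.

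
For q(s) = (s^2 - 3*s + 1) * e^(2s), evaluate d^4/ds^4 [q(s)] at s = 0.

Shift and add copies of the series according to the polynomial's terms.
The coefficient of s^4 in the expansion is -4/3, so q^(4)(0) = 4! * (-4/3) = -32.

-32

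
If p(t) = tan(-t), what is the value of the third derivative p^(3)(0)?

-2

The coefficient of t^3 in the expansion is -1/3, so p′′′(0) = 3! * (-1/3) = -2.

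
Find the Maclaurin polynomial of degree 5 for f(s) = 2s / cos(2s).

Invert the denominator's series and multiply.
f(0) = 0
f′(0) = 2
f′′(0) = 0
f′′′(0) = 24
f^(4)(0) = 0
f^(5)(0) = 800
Dividing each by k! gives the coefficients c_0, ..., c_5.

20*s^5/3 + 4*s^3 + 2*s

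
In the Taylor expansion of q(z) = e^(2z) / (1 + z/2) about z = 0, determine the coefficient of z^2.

5/4

Multiply the two series term by term and collect like powers.
q(0) = 1
q′(0) = 3/2
q′′(0) = 5/2
So c_2 = q′′(0)/2! = 5/4.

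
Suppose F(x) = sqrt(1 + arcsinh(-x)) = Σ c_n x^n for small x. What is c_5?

-43/1280

Plug the Maclaurin series of the inner function into that of the outer and collect terms.
[x^0] = 1;  [x^1] = -1/2;  [x^2] = -1/8;  [x^3] = 1/48;  [x^4] = 1/384;  [x^5] = -43/1280.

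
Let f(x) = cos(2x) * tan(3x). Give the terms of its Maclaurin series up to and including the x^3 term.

3*x^3 + 3*x

Multiply the two series term by term and collect like powers.
f(0) = 0
f′(0) = 3
f′′(0) = 0
f′′′(0) = 18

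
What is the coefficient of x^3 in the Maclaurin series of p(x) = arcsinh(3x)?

-9/2

p(0) = 0
p′(0) = 3
p′′(0) = 0
p′′′(0) = -27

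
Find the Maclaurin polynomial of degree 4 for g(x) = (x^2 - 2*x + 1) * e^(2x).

-2*x^3/3 - x^2 + 1

Distribute the polynomial across the series and collect like powers.
g(0) = 1
g′(0) = 0
g′′(0) = -2
g′′′(0) = -4
g^(4)(0) = 0
The Taylor polynomial is Σ g^(k)(0)/k! · x^k.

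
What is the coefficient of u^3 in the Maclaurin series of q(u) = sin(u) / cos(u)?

1/3

Write the quotient as an unknown series and match coefficients against numerator = denominator · series.
q(0) = 0
q′(0) = 1
q′′(0) = 0
q′′′(0) = 2
So c_3 = q′′′(0)/3! = 1/3.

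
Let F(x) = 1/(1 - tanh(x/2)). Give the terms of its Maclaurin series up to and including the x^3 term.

Compose series: expand the inner function first, then feed it into the outer expansion.
F(0) = 1
F′(0) = 1/2
F′′(0) = 1/2
F′′′(0) = 1/2

x^3/12 + x^2/4 + x/2 + 1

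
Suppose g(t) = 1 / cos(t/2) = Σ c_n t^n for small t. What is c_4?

Divide the numerator series by the denominator series (power-series long division).

5/384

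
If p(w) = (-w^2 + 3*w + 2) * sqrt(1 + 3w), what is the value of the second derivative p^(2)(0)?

5/2

Distribute the polynomial across the series and collect like powers.
From the series, [w^2] p = 5/4; multiply by 2! = 2 to get 5/2.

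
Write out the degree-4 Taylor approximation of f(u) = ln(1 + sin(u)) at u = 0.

-u^4/12 + u^3/6 - u^2/2 + u

Let u equal the inner series; expand the outer function in u and truncate.
f(0) = 0
f′(0) = 1
f′′(0) = -1
f′′′(0) = 1
f^(4)(0) = -2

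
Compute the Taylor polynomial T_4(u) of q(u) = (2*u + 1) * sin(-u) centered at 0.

Shift and add copies of the series according to the polynomial's terms.
q(0) = 0
q′(0) = -1
q′′(0) = -4
q′′′(0) = 1
q^(4)(0) = 8
The Taylor polynomial is Σ q^(k)(0)/k! · u^k.

u^4/3 + u^3/6 - 2*u^2 - u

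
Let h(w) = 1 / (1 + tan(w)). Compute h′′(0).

Use the geometric series for the reciprocal, then substitute.
The coefficient of w^2 in the expansion is 1, so h′′(0) = 2! * (1) = 2.

2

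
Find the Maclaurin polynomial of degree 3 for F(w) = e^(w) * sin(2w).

-w^3/3 + 2*w^2 + 2*w

Multiply the two series term by term and collect like powers.
F(0) = 0
F′(0) = 2
F′′(0) = 4
F′′′(0) = -2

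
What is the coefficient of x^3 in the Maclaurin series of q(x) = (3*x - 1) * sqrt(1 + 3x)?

Multiply each power in the prefactor through the base expansion.

-81/16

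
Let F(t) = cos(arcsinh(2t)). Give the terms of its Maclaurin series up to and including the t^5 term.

10*t^4/3 - 2*t^2 + 1

Plug the Maclaurin series of the inner function into that of the outer and collect terms.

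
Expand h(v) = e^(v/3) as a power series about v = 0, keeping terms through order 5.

v^5/29160 + v^4/1944 + v^3/162 + v^2/18 + v/3 + 1

Apply the Taylor formula c_k = f^(k)(a)/k!.
h(0) = 1
h′(0) = 1/3
h′′(0) = 1/9
h′′′(0) = 1/27
h^(4)(0) = 1/81
h^(5)(0) = 1/243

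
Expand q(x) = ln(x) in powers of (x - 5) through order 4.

-(x - 5)^4/2500 + (x - 5)^3/375 - (x - 5)^2/50 + (x - 5)/5 + ln(5)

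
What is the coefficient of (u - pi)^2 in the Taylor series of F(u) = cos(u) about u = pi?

F(pi) = -1
F′(pi) = 0
F′′(pi) = 1

1/2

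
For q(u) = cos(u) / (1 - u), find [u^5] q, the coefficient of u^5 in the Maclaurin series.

13/24

Use 1/(1 - r) = Σ r^k on the denominator, then take the Cauchy product.
q(0) = 1
q′(0) = 1
q′′(0) = 1
q′′′(0) = 3
q^(4)(0) = 13
q^(5)(0) = 65
So c_5 = q^(5)(0)/5! = 13/24.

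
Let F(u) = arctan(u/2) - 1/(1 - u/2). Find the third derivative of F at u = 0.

-1

Expand each term separately and add.
From the series, [u^3] F = -1/6; multiply by 3! = 6 to get -1.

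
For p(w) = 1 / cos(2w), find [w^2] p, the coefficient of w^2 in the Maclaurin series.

2

Invert the denominator's series and multiply.
So c_2 = p′′(0)/2! = 2.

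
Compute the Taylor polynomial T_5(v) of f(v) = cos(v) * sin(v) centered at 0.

2*v^5/15 - 2*v^3/3 + v

Write out both Maclaurin series and multiply, keeping only the needed powers.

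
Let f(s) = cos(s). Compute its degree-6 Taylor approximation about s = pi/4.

Apply the Taylor formula c_k = f^(k)(a)/k!.
[(s - pi/4)^0] = sqrt(2)/2;  [(s - pi/4)^1] = -sqrt(2)/2;  [(s - pi/4)^2] = -sqrt(2)/4;  [(s - pi/4)^3] = sqrt(2)/12;  [(s - pi/4)^4] = sqrt(2)/48;  [(s - pi/4)^5] = -sqrt(2)/240;  [(s - pi/4)^6] = -sqrt(2)/1440.

-sqrt(2)*(s - pi/4)^6/1440 - sqrt(2)*(s - pi/4)^5/240 + sqrt(2)*(s - pi/4)^4/48 + sqrt(2)*(s - pi/4)^3/12 - sqrt(2)*(s - pi/4)^2/4 - sqrt(2)*(s - pi/4)/2 + sqrt(2)/2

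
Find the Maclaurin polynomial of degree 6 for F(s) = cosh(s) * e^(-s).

2*s^6/45 - 2*s^5/15 + s^4/3 - 2*s^3/3 + s^2 - s + 1

Multiply the two series term by term and collect like powers.
[s^0] = 1;  [s^1] = -1;  [s^2] = 1;  [s^3] = -2/3;  [s^4] = 1/3;  [s^5] = -2/15;  [s^6] = 2/45.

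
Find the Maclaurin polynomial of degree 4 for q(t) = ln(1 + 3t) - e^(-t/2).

Expand each term separately and add.
[t^0] = -1;  [t^1] = 7/2;  [t^2] = -37/8;  [t^3] = 433/48;  [t^4] = -7777/384.

-7777*t^4/384 + 433*t^3/48 - 37*t^2/8 + 7*t/2 - 1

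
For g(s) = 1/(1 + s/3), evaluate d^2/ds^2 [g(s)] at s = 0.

2/9

The coefficient of s^2 in the expansion is 1/9, so g′′(0) = 2! * (1/9) = 2/9.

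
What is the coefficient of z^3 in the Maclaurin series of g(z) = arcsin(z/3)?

[z^0] = 0;  [z^1] = 1/3;  [z^2] = 0;  [z^3] = 1/162.
So c_3 = g′′′(0)/3! = 1/162.

1/162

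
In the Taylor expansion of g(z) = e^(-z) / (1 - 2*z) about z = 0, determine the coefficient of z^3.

Expand 1/(denominator) as a geometric series and multiply by the numerator's series.
g(0) = 1
g′(0) = 1
g′′(0) = 5
g′′′(0) = 29
So c_3 = g′′′(0)/3! = 29/6.

29/6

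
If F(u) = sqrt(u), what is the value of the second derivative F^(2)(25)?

-1/500

Differentiate repeatedly and evaluate at the center.
The coefficient of (u - 25)^2 in the expansion is -1/1000, so F′′(25) = 2! * (-1/1000) = -1/500.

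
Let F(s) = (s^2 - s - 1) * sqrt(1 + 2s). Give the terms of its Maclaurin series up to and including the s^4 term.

-3*s^4/8 + s^3 + s^2/2 - 2*s - 1

Multiply each power in the prefactor through the base expansion.
[s^0] = -1;  [s^1] = -2;  [s^2] = 1/2;  [s^3] = 1;  [s^4] = -3/8.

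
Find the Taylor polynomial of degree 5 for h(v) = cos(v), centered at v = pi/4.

h(pi/4) = sqrt(2)/2
h′(pi/4) = -sqrt(2)/2
h′′(pi/4) = -sqrt(2)/2
h′′′(pi/4) = sqrt(2)/2
h^(4)(pi/4) = sqrt(2)/2
h^(5)(pi/4) = -sqrt(2)/2
Then c_k = h^(k)(pi/4)/k! gives each Taylor coefficient.

-sqrt(2)*(v - pi/4)^5/240 + sqrt(2)*(v - pi/4)^4/48 + sqrt(2)*(v - pi/4)^3/12 - sqrt(2)*(v - pi/4)^2/4 - sqrt(2)*(v - pi/4)/2 + sqrt(2)/2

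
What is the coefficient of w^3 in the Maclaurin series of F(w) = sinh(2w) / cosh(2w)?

Invert the denominator's series and multiply.
[w^0] = 0;  [w^1] = 2;  [w^2] = 0;  [w^3] = -8/3.
So c_3 = F′′′(0)/3! = -8/3.

-8/3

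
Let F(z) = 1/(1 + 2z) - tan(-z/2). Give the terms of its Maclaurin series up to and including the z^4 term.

16*z^4 - 191*z^3/24 + 4*z^2 - 3*z/2 + 1

Add the two expansions coefficient-wise.
[z^0] = 1;  [z^1] = -3/2;  [z^2] = 4;  [z^3] = -191/24;  [z^4] = 16.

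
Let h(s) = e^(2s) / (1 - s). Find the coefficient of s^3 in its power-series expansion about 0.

Write out both Maclaurin series and multiply, keeping only the needed powers.
So c_3 = h′′′(0)/3! = 19/3.

19/3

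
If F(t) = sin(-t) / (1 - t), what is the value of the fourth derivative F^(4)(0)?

Expand 1/(denominator) as a geometric series and multiply by the numerator's series.
The coefficient of t^4 in the expansion is -5/6, so F^(4)(0) = 4! * (-5/6) = -20.

-20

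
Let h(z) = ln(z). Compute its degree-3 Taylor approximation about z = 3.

(z - 3)^3/81 - (z - 3)^2/18 + (z - 3)/3 + ln(3)

h(3) = ln(3)
h′(3) = 1/3
h′′(3) = -1/9
h′′′(3) = 2/27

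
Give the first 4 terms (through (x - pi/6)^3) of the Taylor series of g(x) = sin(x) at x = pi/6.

Use the known series and substitute for the argument.
g(pi/6) = 1/2
g′(pi/6) = sqrt(3)/2
g′′(pi/6) = -1/2
g′′′(pi/6) = -sqrt(3)/2
The Taylor polynomial is Σ g^(k)(pi/6)/k! · (x - pi/6)^k.

-sqrt(3)*(x - pi/6)^3/12 - (x - pi/6)^2/4 + sqrt(3)*(x - pi/6)/2 + 1/2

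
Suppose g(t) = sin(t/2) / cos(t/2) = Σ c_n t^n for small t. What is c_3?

Divide the numerator series by the denominator series (power-series long division).
[t^0] = 0;  [t^1] = 1/2;  [t^2] = 0;  [t^3] = 1/24.

1/24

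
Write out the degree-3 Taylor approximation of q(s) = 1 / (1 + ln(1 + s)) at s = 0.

Write 1/(1+u) = 1 - u + u^2 - u^3 + ... and substitute the series for u.

-7*s^3/3 + 3*s^2/2 - s + 1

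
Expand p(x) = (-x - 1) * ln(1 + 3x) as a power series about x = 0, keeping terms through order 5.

Shift and add copies of the series according to the polynomial's terms.
p(0) = 0
p′(0) = -3
p′′(0) = 3
p′′′(0) = -27
p^(4)(0) = 270
p^(5)(0) = -3402
Dividing each by k! gives the coefficients c_0, ..., c_5.

-567*x^5/20 + 45*x^4/4 - 9*x^3/2 + 3*x^2/2 - 3*x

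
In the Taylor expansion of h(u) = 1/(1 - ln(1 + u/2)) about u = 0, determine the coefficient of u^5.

Substitute the inner expansion into the outer series and collect powers.
h(0) = 1
h′(0) = 1/2
h′′(0) = 1/4
h′′′(0) = 1/4
h^(4)(0) = 1/4
h^(5)(0) = 7/16
So c_5 = h^(5)(0)/5! = 7/1920.

7/1920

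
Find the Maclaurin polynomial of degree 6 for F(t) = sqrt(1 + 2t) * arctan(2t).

409*t^6/60 + 389*t^5/60 - 5*t^4/3 - 11*t^3/3 + 2*t^2 + 2*t

Multiply the two series term by term and collect like powers.
[t^0] = 0;  [t^1] = 2;  [t^2] = 2;  [t^3] = -11/3;  [t^4] = -5/3;  [t^5] = 389/60;  [t^6] = 409/60.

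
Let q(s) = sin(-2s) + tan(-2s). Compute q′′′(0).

-8

Add the two expansions coefficient-wise.
The coefficient of s^3 in the expansion is -4/3, so q′′′(0) = 3! * (-4/3) = -8.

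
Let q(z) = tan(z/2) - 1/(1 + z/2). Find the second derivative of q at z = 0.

-1/2

Expand each term separately and add.
From the series, [z^2] q = -1/4; multiply by 2! = 2 to get -1/2.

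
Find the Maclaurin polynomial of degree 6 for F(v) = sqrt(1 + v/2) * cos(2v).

Expand each factor separately, then convolve coefficients.
F(0) = 1
F′(0) = 1/4
F′′(0) = -65/16
F′′′(0) = -189/64
F^(4)(0) = 4465/256
F^(5)(0) = 18665/1024
F^(6)(0) = -310129/4096
Then c_k = F^(k)(0)/k! gives each Taylor coefficient.

-310129*v^6/2949120 + 3733*v^5/24576 + 4465*v^4/6144 - 63*v^3/128 - 65*v^2/32 + v/4 + 1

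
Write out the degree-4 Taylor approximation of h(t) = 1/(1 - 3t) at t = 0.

81*t^4 + 27*t^3 + 9*t^2 + 3*t + 1

[t^0] = 1;  [t^1] = 3;  [t^2] = 9;  [t^3] = 27;  [t^4] = 81.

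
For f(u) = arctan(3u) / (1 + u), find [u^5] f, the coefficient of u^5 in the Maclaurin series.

213/5

Write out both Maclaurin series and multiply, keeping only the needed powers.
[u^0] = 0;  [u^1] = 3;  [u^2] = -3;  [u^3] = -6;  [u^4] = 6;  [u^5] = 213/5.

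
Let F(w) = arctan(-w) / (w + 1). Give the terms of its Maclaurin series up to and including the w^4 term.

Expand 1/(denominator) as a geometric series and multiply by the numerator's series.

2*w^4/3 - 2*w^3/3 + w^2 - w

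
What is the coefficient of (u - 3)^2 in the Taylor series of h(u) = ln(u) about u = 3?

-1/18

Apply the Taylor formula c_k = f^(k)(a)/k!.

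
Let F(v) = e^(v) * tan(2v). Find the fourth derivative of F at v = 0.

Take the Cauchy product of the two expansions.
The coefficient of v^4 in the expansion is 3, so F^(4)(0) = 4! * (3) = 72.

72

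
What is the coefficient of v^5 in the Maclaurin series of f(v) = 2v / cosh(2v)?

Write the quotient as an unknown series and match coefficients against numerator = denominator · series.
f(0) = 0
f′(0) = 2
f′′(0) = 0
f′′′(0) = -24
f^(4)(0) = 0
f^(5)(0) = 800
So c_5 = f^(5)(0)/5! = 20/3.

20/3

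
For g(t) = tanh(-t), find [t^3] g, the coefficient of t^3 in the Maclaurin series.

Differentiate repeatedly and evaluate at the center.
[t^0] = 0;  [t^1] = -1;  [t^2] = 0;  [t^3] = 1/3.

1/3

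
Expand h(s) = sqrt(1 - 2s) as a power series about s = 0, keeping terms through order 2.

-s^2/2 - s + 1

Compute the successive derivatives at the expansion point and divide by k!.
h(0) = 1
h′(0) = -1
h′′(0) = -1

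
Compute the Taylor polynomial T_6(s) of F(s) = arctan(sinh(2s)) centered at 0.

4*s^5/3 - 4*s^3/3 + 2*s

Plug the Maclaurin series of the inner function into that of the outer and collect terms.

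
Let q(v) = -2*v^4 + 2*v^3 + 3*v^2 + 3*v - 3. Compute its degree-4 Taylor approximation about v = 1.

-2*(v - 1)^4 - 6*(v - 1)^3 - 3*(v - 1)^2 + 7*(v - 1) + 3

Compute the successive derivatives at the expansion point and divide by k!.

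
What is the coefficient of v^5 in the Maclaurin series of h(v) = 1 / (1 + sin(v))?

-61/120

Write 1/(1+u) = 1 - u + u^2 - u^3 + ... and substitute the series for u.
h(0) = 1
h′(0) = -1
h′′(0) = 2
h′′′(0) = -5
h^(4)(0) = 16
h^(5)(0) = -61
Then c_k = h^(k)(0)/k! gives each Taylor coefficient.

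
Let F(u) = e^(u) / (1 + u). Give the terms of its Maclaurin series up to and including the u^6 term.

53*u^6/144 - 11*u^5/30 + 3*u^4/8 - u^3/3 + u^2/2 + 1

Expand each factor separately, then convolve coefficients.
F(0) = 1
F′(0) = 0
F′′(0) = 1
F′′′(0) = -2
F^(4)(0) = 9
F^(5)(0) = -44
F^(6)(0) = 265
The Taylor polynomial is Σ F^(k)(0)/k! · u^k.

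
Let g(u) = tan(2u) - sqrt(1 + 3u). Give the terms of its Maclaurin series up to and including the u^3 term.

Combine the two series term by term.
[u^0] = -1;  [u^1] = 1/2;  [u^2] = 9/8;  [u^3] = 47/48.

47*u^3/48 + 9*u^2/8 + u/2 - 1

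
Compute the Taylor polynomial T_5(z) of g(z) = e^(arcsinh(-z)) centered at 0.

Compose series: expand the inner function first, then feed it into the outer expansion.
g(0) = 1
g′(0) = -1
g′′(0) = 1
g′′′(0) = 0
g^(4)(0) = -3
g^(5)(0) = 0

-z^4/8 + z^2/2 - z + 1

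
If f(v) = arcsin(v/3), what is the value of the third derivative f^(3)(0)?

From the series, [v^3] f = 1/162; multiply by 3! = 6 to get 1/27.

1/27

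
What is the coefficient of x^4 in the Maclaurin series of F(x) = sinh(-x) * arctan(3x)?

17/2

Expand each factor separately, then convolve coefficients.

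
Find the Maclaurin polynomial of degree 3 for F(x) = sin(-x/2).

Apply the Taylor formula c_k = f^(k)(a)/k!.
F(0) = 0
F′(0) = -1/2
F′′(0) = 0
F′′′(0) = 1/8
Then c_k = F^(k)(0)/k! gives each Taylor coefficient.

x^3/48 - x/2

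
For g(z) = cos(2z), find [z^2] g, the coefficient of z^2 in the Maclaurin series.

-2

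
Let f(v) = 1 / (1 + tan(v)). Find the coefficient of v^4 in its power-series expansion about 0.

Expand as Σ (-1)^k u^k with u equal to the inner function's series.
[v^0] = 1;  [v^1] = -1;  [v^2] = 1;  [v^3] = -4/3;  [v^4] = 5/3.

5/3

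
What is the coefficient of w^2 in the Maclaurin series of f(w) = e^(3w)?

9/2

Compute the successive derivatives at the expansion point and divide by k!.
f(0) = 1
f′(0) = 3
f′′(0) = 9
The Taylor polynomial is Σ f^(k)(0)/k! · w^k.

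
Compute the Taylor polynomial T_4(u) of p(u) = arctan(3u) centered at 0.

-9*u^3 + 3*u

Compute the successive derivatives at the expansion point and divide by k!.
p(0) = 0
p′(0) = 3
p′′(0) = 0
p′′′(0) = -54
p^(4)(0) = 0
The Taylor polynomial is Σ p^(k)(0)/k! · u^k.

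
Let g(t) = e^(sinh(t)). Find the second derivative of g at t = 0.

1

Let u equal the inner series; expand the outer function in u and truncate.
The coefficient of t^2 in the expansion is 1/2, so g′′(0) = 2! * (1/2) = 1.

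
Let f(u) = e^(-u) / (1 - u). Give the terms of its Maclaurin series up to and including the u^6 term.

53*u^6/144 + 11*u^5/30 + 3*u^4/8 + u^3/3 + u^2/2 + 1

Multiply the numerator's expansion by the denominator's geometric series.
[u^0] = 1;  [u^1] = 0;  [u^2] = 1/2;  [u^3] = 1/3;  [u^4] = 3/8;  [u^5] = 11/30;  [u^6] = 53/144.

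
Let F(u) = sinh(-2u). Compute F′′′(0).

-8

Apply the Taylor formula c_k = f^(k)(a)/k!.
From the series, [u^3] F = -4/3; multiply by 3! = 6 to get -8.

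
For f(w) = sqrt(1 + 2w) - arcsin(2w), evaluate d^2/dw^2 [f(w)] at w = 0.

Add the two expansions coefficient-wise.
From the series, [w^2] f = -1/2; multiply by 2! = 2 to get -1.

-1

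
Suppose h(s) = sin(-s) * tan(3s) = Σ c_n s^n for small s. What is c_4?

Multiply the two series term by term and collect like powers.
[s^0] = 0;  [s^1] = 0;  [s^2] = -3;  [s^3] = 0;  [s^4] = -17/2.

-17/2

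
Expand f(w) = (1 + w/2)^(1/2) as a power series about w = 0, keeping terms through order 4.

Differentiate repeatedly and evaluate at the center.
[w^0] = 1;  [w^1] = 1/4;  [w^2] = -1/32;  [w^3] = 1/128;  [w^4] = -5/2048.

-5*w^4/2048 + w^3/128 - w^2/32 + w/4 + 1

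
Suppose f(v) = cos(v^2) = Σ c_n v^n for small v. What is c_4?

f(0) = 1
f′(0) = 0
f′′(0) = 0
f′′′(0) = 0
f^(4)(0) = -12
So c_4 = f^(4)(0)/4! = -1/2.

-1/2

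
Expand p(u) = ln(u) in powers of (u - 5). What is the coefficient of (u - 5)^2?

-1/50

Use the known series and substitute for the argument.
p(5) = ln(5)
p′(5) = 1/5
p′′(5) = -1/25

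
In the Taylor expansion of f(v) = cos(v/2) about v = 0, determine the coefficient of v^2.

-1/8

f(0) = 1
f′(0) = 0
f′′(0) = -1/4
So c_2 = f′′(0)/2! = -1/8.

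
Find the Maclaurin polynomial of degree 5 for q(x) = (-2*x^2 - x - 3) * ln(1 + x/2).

-83*x^5/960 + 49*x^4/192 - x^3 - x^2/8 - 3*x/2

Multiply each power in the prefactor through the base expansion.
q(0) = 0
q′(0) = -3/2
q′′(0) = -1/4
q′′′(0) = -6
q^(4)(0) = 49/8
q^(5)(0) = -83/8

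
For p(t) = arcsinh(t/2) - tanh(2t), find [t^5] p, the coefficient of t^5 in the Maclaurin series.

-3275/768

Add the two expansions coefficient-wise.
p(0) = 0
p′(0) = -3/2
p′′(0) = 0
p′′′(0) = 127/8
p^(4)(0) = 0
p^(5)(0) = -16375/32
So c_5 = p^(5)(0)/5! = -3275/768.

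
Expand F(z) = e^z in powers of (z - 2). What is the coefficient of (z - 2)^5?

F(2) = e^(2)
F′(2) = e^(2)
F′′(2) = e^(2)
F′′′(2) = e^(2)
F^(4)(2) = e^(2)
F^(5)(2) = e^(2)
So c_5 = F^(5)(2)/5! = e^(2)/120.

e^(2)/120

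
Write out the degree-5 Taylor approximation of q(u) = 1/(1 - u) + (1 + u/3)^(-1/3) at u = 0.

Expand each term separately and add.
q(0) = 2
q′(0) = 8/9
q′′(0) = 166/81
q′′′(0) = 4346/729
q^(4)(0) = 157744/6561
q^(5)(0) = 7082240/59049
The Taylor polynomial is Σ q^(k)(0)/k! · u^k.

177056*u^5/177147 + 19718*u^4/19683 + 2173*u^3/2187 + 83*u^2/81 + 8*u/9 + 2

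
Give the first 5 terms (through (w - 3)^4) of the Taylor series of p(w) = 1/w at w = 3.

(w - 3)^4/243 - (w - 3)^3/81 + (w - 3)^2/27 - (w - 3)/9 + 1/3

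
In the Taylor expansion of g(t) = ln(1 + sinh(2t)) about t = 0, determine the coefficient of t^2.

-2

Compose series: expand the inner function first, then feed it into the outer expansion.
g(0) = 0
g′(0) = 2
g′′(0) = -4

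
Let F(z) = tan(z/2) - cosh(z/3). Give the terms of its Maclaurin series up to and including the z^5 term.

z^5/240 - z^4/1944 + z^3/24 - z^2/18 + z/2 - 1

Add the two expansions coefficient-wise.
F(0) = -1
F′(0) = 1/2
F′′(0) = -1/9
F′′′(0) = 1/4
F^(4)(0) = -1/81
F^(5)(0) = 1/2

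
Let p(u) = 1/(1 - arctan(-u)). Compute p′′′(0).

-4

Substitute the inner expansion into the outer series and collect powers.
The coefficient of u^3 in the expansion is -2/3, so p′′′(0) = 3! * (-2/3) = -4.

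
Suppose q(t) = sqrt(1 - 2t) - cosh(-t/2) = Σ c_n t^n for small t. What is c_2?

-5/8

Expand each term separately and add.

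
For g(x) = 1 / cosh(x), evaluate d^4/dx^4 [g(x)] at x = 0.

5

Divide the numerator series by the denominator series (power-series long division).
From the series, [x^4] g = 5/24; multiply by 4! = 24 to get 5.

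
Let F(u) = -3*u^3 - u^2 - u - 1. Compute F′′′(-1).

-18

The coefficient of (u + 1)^3 in the expansion is -3, so F′′′(-1) = 3! * (-3) = -18.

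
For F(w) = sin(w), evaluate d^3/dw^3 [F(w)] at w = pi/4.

From the series, [(w - pi/4)^3] F = -sqrt(2)/12; multiply by 3! = 6 to get -sqrt(2)/2.

-sqrt(2)/2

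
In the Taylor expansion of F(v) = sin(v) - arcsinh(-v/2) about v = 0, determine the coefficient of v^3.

Add the two expansions coefficient-wise.
F(0) = 0
F′(0) = 3/2
F′′(0) = 0
F′′′(0) = -9/8

-3/16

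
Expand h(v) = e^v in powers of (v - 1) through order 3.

e*(v - 1)^3/6 + e*(v - 1)^2/2 + e*(v - 1) + e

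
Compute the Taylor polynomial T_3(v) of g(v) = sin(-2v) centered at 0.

4*v^3/3 - 2*v

g(0) = 0
g′(0) = -2
g′′(0) = 0
g′′′(0) = 8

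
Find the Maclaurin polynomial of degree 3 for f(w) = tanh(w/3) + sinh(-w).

Combine the two series term by term.
[w^0] = 0;  [w^1] = -2/3;  [w^2] = 0;  [w^3] = -29/162.

-29*w^3/162 - 2*w/3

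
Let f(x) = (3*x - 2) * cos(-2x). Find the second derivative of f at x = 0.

8

Multiply each power in the prefactor through the base expansion.
From the series, [x^2] f = 4; multiply by 2! = 2 to get 8.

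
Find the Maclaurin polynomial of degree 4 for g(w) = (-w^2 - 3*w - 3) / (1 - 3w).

-333*w^4 - 111*w^3 - 37*w^2 - 12*w - 3

Shift and add copies of the series according to the polynomial's terms.
g(0) = -3
g′(0) = -12
g′′(0) = -74
g′′′(0) = -666
g^(4)(0) = -7992
Dividing each by k! gives the coefficients c_0, ..., c_4.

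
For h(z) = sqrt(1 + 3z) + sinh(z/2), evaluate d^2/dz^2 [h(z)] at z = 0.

-9/4

Expand each term separately and add.
The coefficient of z^2 in the expansion is -9/8, so h′′(0) = 2! * (-9/8) = -9/4.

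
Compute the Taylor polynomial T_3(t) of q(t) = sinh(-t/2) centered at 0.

-t^3/48 - t/2

Differentiate repeatedly and evaluate at the center.
q(0) = 0
q′(0) = -1/2
q′′(0) = 0
q′′′(0) = -1/8
The Taylor polynomial is Σ q^(k)(0)/k! · t^k.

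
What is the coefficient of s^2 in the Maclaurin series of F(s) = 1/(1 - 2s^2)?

2

Apply the Taylor formula c_k = f^(k)(a)/k!.
F(0) = 1
F′(0) = 0
F′′(0) = 4
So c_2 = F′′(0)/2! = 2.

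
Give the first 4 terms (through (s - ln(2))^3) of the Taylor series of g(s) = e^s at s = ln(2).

g(ln(2)) = 2
g′(ln(2)) = 2
g′′(ln(2)) = 2
g′′′(ln(2)) = 2
Then c_k = g^(k)(ln(2))/k! gives each Taylor coefficient.

(s - ln(2))^3/3 + (s - ln(2))^2 + 2*(s - ln(2)) + 2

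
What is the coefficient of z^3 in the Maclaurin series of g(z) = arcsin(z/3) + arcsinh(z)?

Expand each term separately and add.
g(0) = 0
g′(0) = 4/3
g′′(0) = 0
g′′′(0) = -26/27
So c_3 = g′′′(0)/3! = -13/81.

-13/81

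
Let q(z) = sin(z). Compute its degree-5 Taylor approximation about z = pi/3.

(z - pi/3)^5/240 + sqrt(3)*(z - pi/3)^4/48 - (z - pi/3)^3/12 - sqrt(3)*(z - pi/3)^2/4 + (z - pi/3)/2 + sqrt(3)/2

[(z - pi/3)^0] = sqrt(3)/2;  [(z - pi/3)^1] = 1/2;  [(z - pi/3)^2] = -sqrt(3)/4;  [(z - pi/3)^3] = -1/12;  [(z - pi/3)^4] = sqrt(3)/48;  [(z - pi/3)^5] = 1/240.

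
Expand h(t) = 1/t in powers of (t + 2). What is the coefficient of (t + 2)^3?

[(t + 2)^0] = -1/2;  [(t + 2)^1] = -1/4;  [(t + 2)^2] = -1/8;  [(t + 2)^3] = -1/16.
So c_3 = h′′′(-2)/3! = -1/16.

-1/16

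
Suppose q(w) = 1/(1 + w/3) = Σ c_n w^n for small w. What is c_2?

Compute the successive derivatives at the expansion point and divide by k!.
q(0) = 1
q′(0) = -1/3
q′′(0) = 2/9

1/9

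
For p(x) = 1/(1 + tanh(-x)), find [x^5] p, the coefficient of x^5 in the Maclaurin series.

2/15

Plug the Maclaurin series of the inner function into that of the outer and collect terms.
p(0) = 1
p′(0) = 1
p′′(0) = 2
p′′′(0) = 4
p^(4)(0) = 8
p^(5)(0) = 16
So c_5 = p^(5)(0)/5! = 2/15.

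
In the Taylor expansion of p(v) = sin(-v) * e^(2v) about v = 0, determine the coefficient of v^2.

Expand each factor separately, then convolve coefficients.
[v^0] = 0;  [v^1] = -1;  [v^2] = -2.

-2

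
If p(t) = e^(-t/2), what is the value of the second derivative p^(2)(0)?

1/4

Apply the Taylor formula c_k = f^(k)(a)/k!.
From the series, [t^2] p = 1/8; multiply by 2! = 2 to get 1/4.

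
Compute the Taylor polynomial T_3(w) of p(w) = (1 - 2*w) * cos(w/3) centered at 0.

w^3/9 - w^2/18 - 2*w + 1

Shift and add copies of the series according to the polynomial's terms.
[w^0] = 1;  [w^1] = -2;  [w^2] = -1/18;  [w^3] = 1/9.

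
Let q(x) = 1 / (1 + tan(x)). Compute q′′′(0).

Use the geometric series for the reciprocal, then substitute.
The coefficient of x^3 in the expansion is -4/3, so q′′′(0) = 3! * (-4/3) = -8.

-8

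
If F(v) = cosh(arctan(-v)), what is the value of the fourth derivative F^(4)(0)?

-7

Plug the Maclaurin series of the inner function into that of the outer and collect terms.
The coefficient of v^4 in the expansion is -7/24, so F^(4)(0) = 4! * (-7/24) = -7.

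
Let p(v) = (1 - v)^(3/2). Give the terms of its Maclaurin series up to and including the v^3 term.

v^3/16 + 3*v^2/8 - 3*v/2 + 1

Apply the Taylor formula c_k = f^(k)(a)/k!.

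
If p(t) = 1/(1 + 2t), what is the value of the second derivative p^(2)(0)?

8

Compute the successive derivatives at the expansion point and divide by k!.
From the series, [t^2] p = 4; multiply by 2! = 2 to get 8.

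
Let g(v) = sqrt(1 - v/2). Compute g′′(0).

-1/16

Apply the Taylor formula c_k = f^(k)(a)/k!.
From the series, [v^2] g = -1/32; multiply by 2! = 2 to get -1/16.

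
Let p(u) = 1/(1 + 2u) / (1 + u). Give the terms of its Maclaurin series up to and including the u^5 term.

Multiply the two series term by term and collect like powers.
[u^0] = 1;  [u^1] = -3;  [u^2] = 7;  [u^3] = -15;  [u^4] = 31;  [u^5] = -63.

-63*u^5 + 31*u^4 - 15*u^3 + 7*u^2 - 3*u + 1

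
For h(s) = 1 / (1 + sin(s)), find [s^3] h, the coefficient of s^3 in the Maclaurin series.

-5/6

Use the geometric series for the reciprocal, then substitute.
[s^0] = 1;  [s^1] = -1;  [s^2] = 1;  [s^3] = -5/6.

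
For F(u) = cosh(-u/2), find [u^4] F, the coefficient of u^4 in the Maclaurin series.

[u^0] = 1;  [u^1] = 0;  [u^2] = 1/8;  [u^3] = 0;  [u^4] = 1/384.

1/384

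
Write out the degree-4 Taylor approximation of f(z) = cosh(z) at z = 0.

z^4/24 + z^2/2 + 1

Differentiate repeatedly and evaluate at the center.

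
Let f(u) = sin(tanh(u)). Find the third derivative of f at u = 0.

Compose series: expand the inner function first, then feed it into the outer expansion.
The coefficient of u^3 in the expansion is -1/2, so f′′′(0) = 3! * (-1/2) = -3.

-3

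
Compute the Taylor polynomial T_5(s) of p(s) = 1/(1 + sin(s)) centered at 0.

-61*s^5/120 + 2*s^4/3 - 5*s^3/6 + s^2 - s + 1

Let u equal the inner series; expand the outer function in u and truncate.
[s^0] = 1;  [s^1] = -1;  [s^2] = 1;  [s^3] = -5/6;  [s^4] = 2/3;  [s^5] = -61/120.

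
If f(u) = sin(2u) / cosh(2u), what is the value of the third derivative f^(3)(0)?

-32

Divide the numerator series by the denominator series (power-series long division).
From the series, [u^3] f = -16/3; multiply by 3! = 6 to get -32.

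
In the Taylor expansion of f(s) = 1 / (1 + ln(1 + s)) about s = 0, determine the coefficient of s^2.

Use the geometric series for the reciprocal, then substitute.
So c_2 = f′′(0)/2! = 3/2.

3/2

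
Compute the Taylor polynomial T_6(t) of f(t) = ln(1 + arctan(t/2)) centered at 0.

Plug the Maclaurin series of the inner function into that of the outer and collect terms.
f(0) = 0
f′(0) = 1/2
f′′(0) = -1/4
f′′′(0) = 0
f^(4)(0) = 1/8
f^(5)(0) = 1/4
f^(6)(0) = -1
The Taylor polynomial is Σ f^(k)(0)/k! · t^k.

-t^6/720 + t^5/480 + t^4/192 - t^2/8 + t/2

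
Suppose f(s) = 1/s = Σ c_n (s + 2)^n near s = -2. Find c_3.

Differentiate repeatedly and evaluate at the center.
f(-2) = -1/2
f′(-2) = -1/4
f′′(-2) = -1/4
f′′′(-2) = -3/8

-1/16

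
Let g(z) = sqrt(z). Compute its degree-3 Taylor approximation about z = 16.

(z - 16)^3/16384 - (z - 16)^2/512 + (z - 16)/8 + 4

[(z - 16)^0] = 4;  [(z - 16)^1] = 1/8;  [(z - 16)^2] = -1/512;  [(z - 16)^3] = 1/16384.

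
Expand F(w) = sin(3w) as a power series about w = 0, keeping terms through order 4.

Compute the successive derivatives at the expansion point and divide by k!.
[w^0] = 0;  [w^1] = 3;  [w^2] = 0;  [w^3] = -9/2;  [w^4] = 0.

-9*w^3/2 + 3*w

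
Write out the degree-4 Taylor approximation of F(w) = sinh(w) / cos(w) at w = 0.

Divide the numerator series by the denominator series (power-series long division).

2*w^3/3 + w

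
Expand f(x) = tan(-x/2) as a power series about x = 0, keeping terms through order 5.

-x^5/240 - x^3/24 - x/2

[x^0] = 0;  [x^1] = -1/2;  [x^2] = 0;  [x^3] = -1/24;  [x^4] = 0;  [x^5] = -1/240.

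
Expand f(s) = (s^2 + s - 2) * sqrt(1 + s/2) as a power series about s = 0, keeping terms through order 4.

Multiply each power in the prefactor through the base expansion.
f(0) = -2
f′(0) = 1/2
f′′(0) = 21/8
f′′′(0) = 39/32
f^(4)(0) = -57/128

-19*s^4/1024 + 13*s^3/64 + 21*s^2/16 + s/2 - 2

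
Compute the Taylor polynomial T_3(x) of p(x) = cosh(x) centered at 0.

x^2/2 + 1

[x^0] = 1;  [x^1] = 0;  [x^2] = 1/2;  [x^3] = 0.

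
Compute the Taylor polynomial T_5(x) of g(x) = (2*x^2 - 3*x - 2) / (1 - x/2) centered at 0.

Multiply each power in the prefactor through the base expansion.
g(0) = -2
g′(0) = -4
g′′(0) = 0
g′′′(0) = 0
g^(4)(0) = 0
g^(5)(0) = 0

-4*x - 2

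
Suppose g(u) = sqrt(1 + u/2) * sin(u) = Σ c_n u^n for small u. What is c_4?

Write out both Maclaurin series and multiply, keeping only the needed powers.
[u^0] = 0;  [u^1] = 1;  [u^2] = 1/4;  [u^3] = -19/96;  [u^4] = -13/384.
So c_4 = g^(4)(0)/4! = -13/384.

-13/384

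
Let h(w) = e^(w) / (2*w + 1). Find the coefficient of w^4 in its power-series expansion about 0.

233/24

Use 1/(1 - r) = Σ r^k on the denominator, then take the Cauchy product.
h(0) = 1
h′(0) = -1
h′′(0) = 5
h′′′(0) = -29
h^(4)(0) = 233
So c_4 = h^(4)(0)/4! = 233/24.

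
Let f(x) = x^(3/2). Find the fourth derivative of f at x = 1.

9/16

From the series, [(x - 1)^4] f = 3/128; multiply by 4! = 24 to get 9/16.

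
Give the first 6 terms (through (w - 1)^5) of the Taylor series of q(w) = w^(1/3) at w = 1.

q(1) = 1
q′(1) = 1/3
q′′(1) = -2/9
q′′′(1) = 10/27
q^(4)(1) = -80/81
q^(5)(1) = 880/243
Dividing each by k! gives the coefficients c_0, ..., c_5.

22*(w - 1)^5/729 - 10*(w - 1)^4/243 + 5*(w - 1)^3/81 - (w - 1)^2/9 + (w - 1)/3 + 1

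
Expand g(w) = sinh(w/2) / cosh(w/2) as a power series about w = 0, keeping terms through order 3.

-w^3/24 + w/2

Invert the denominator's series and multiply.
g(0) = 0
g′(0) = 1/2
g′′(0) = 0
g′′′(0) = -1/4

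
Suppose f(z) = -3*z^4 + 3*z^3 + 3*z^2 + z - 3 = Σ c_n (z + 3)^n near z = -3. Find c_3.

39

f(-3) = -303
f′(-3) = 388
f′′(-3) = -372
f′′′(-3) = 234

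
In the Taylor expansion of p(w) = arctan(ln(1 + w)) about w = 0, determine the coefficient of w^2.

Plug the Maclaurin series of the inner function into that of the outer and collect terms.
[w^0] = 0;  [w^1] = 1;  [w^2] = -1/2.

-1/2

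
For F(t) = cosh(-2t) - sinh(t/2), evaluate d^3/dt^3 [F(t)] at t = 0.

-1/8

Expand each term separately and add.
The coefficient of t^3 in the expansion is -1/48, so F′′′(0) = 3! * (-1/48) = -1/8.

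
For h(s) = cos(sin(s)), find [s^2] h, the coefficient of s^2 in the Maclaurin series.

Compose series: expand the inner function first, then feed it into the outer expansion.
[s^0] = 1;  [s^1] = 0;  [s^2] = -1/2.

-1/2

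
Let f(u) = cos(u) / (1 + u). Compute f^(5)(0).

Take the Cauchy product of the two expansions.
From the series, [u^5] f = -13/24; multiply by 5! = 120 to get -65.

-65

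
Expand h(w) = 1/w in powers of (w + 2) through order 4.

-(w + 2)^4/32 - (w + 2)^3/16 - (w + 2)^2/8 - (w + 2)/4 - 1/2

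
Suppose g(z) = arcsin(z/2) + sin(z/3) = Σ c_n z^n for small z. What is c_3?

Combine the two series term by term.
[z^0] = 0;  [z^1] = 5/6;  [z^2] = 0;  [z^3] = 19/1296.

19/1296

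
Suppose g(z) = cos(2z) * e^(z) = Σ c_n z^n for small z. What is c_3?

-11/6

Take the Cauchy product of the two expansions.
[z^0] = 1;  [z^1] = 1;  [z^2] = -3/2;  [z^3] = -11/6.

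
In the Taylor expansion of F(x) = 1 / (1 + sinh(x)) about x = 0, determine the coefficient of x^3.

Expand as Σ (-1)^k u^k with u equal to the inner function's series.
So c_3 = F′′′(0)/3! = -7/6.

-7/6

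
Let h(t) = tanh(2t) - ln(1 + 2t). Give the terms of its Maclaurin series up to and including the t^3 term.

Combine the two series term by term.
[t^0] = 0;  [t^1] = 0;  [t^2] = 2;  [t^3] = -16/3.

-16*t^3/3 + 2*t^2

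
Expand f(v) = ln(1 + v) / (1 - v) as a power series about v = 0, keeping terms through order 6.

37*v^6/60 + 47*v^5/60 + 7*v^4/12 + 5*v^3/6 + v^2/2 + v

Expand 1/(denominator) as a geometric series and multiply by the numerator's series.
f(0) = 0
f′(0) = 1
f′′(0) = 1
f′′′(0) = 5
f^(4)(0) = 14
f^(5)(0) = 94
f^(6)(0) = 444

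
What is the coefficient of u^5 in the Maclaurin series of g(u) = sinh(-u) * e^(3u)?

Expand each factor separately, then convolve coefficients.
g(0) = 0
g′(0) = -1
g′′(0) = -6
g′′′(0) = -28
g^(4)(0) = -120
g^(5)(0) = -496
So c_5 = g^(5)(0)/5! = -62/15.

-62/15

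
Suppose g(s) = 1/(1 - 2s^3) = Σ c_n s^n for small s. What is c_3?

2

[s^0] = 1;  [s^1] = 0;  [s^2] = 0;  [s^3] = 2.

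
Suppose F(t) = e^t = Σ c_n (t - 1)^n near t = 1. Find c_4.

[(t - 1)^0] = e;  [(t - 1)^1] = e;  [(t - 1)^2] = e/2;  [(t - 1)^3] = e/6;  [(t - 1)^4] = e/24.

e/24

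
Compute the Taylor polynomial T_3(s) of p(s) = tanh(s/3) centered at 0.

-s^3/81 + s/3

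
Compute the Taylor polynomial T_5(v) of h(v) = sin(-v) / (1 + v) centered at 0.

Take the Cauchy product of the two expansions.
h(0) = 0
h′(0) = -1
h′′(0) = 2
h′′′(0) = -5
h^(4)(0) = 20
h^(5)(0) = -101
The Taylor polynomial is Σ h^(k)(0)/k! · v^k.

-101*v^5/120 + 5*v^4/6 - 5*v^3/6 + v^2 - v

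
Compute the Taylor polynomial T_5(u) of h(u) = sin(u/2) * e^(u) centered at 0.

Expand each factor separately, then convolve coefficients.
h(0) = 0
h′(0) = 1/2
h′′(0) = 1
h′′′(0) = 11/8
h^(4)(0) = 3/2
h^(5)(0) = 41/32
Dividing each by k! gives the coefficients c_0, ..., c_5.

41*u^5/3840 + u^4/16 + 11*u^3/48 + u^2/2 + u/2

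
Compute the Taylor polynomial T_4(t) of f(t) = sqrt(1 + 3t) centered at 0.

Use the known series and substitute for the argument.
[t^0] = 1;  [t^1] = 3/2;  [t^2] = -9/8;  [t^3] = 27/16;  [t^4] = -405/128.

-405*t^4/128 + 27*t^3/16 - 9*t^2/8 + 3*t/2 + 1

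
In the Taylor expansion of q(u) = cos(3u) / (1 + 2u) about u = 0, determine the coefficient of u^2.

-1/2

Take the Cauchy product of the two expansions.
[u^0] = 1;  [u^1] = -2;  [u^2] = -1/2.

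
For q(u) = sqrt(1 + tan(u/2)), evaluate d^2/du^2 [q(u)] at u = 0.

-1/16

Compose series: expand the inner function first, then feed it into the outer expansion.
The coefficient of u^2 in the expansion is -1/32, so q′′(0) = 2! * (-1/32) = -1/16.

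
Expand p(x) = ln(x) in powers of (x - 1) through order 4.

Differentiate repeatedly and evaluate at the center.
p(1) = 0
p′(1) = 1
p′′(1) = -1
p′′′(1) = 2
p^(4)(1) = -6
Then c_k = p^(k)(1)/k! gives each Taylor coefficient.

-(x - 1)^4/4 + (x - 1)^3/3 - (x - 1)^2/2 + (x - 1)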